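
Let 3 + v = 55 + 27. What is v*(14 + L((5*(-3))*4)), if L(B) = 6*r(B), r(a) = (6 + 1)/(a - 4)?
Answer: 33733/32 ≈ 1054.2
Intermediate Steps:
r(a) = 7/(-4 + a)
v = 79 (v = -3 + (55 + 27) = -3 + 82 = 79)
L(B) = 42/(-4 + B) (L(B) = 6*(7/(-4 + B)) = 42/(-4 + B))
v*(14 + L((5*(-3))*4)) = 79*(14 + 42/(-4 + (5*(-3))*4)) = 79*(14 + 42/(-4 - 15*4)) = 79*(14 + 42/(-4 - 60)) = 79*(14 + 42/(-64)) = 79*(14 + 42*(-1/64)) = 79*(14 - 21/32) = 79*(427/32) = 33733/32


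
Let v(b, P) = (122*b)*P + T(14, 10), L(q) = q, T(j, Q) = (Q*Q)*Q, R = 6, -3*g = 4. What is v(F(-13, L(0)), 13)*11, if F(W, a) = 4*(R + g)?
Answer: 1009976/3 ≈ 3.3666e+5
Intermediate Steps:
g = -4/3 (g = -1/3*4 = -4/3 ≈ -1.3333)
T(j, Q) = Q**3 (T(j, Q) = Q**2*Q = Q**3)
F(W, a) = 56/3 (F(W, a) = 4*(6 - 4/3) = 4*(14/3) = 56/3)
v(b, P) = 1000 + 122*P*b (v(b, P) = (122*b)*P + 10**3 = 122*P*b + 1000 = 1000 + 122*P*b)
v(F(-13, L(0)), 13)*11 = (1000 + 122*13*(56/3))*11 = (1000 + 88816/3)*11 = (91816/3)*11 = 1009976/3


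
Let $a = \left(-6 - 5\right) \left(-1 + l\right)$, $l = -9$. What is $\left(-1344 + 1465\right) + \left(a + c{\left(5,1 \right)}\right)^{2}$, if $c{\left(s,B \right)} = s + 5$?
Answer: $14521$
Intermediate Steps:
$c{\left(s,B \right)} = 5 + s$
$a = 110$ ($a = \left(-6 - 5\right) \left(-1 - 9\right) = \left(-11\right) \left(-10\right) = 110$)
$\left(-1344 + 1465\right) + \left(a + c{\left(5,1 \right)}\right)^{2} = \left(-1344 + 1465\right) + \left(110 + \left(5 + 5\right)\right)^{2} = 121 + \left(110 + 10\right)^{2} = 121 + 120^{2} = 121 + 14400 = 14521$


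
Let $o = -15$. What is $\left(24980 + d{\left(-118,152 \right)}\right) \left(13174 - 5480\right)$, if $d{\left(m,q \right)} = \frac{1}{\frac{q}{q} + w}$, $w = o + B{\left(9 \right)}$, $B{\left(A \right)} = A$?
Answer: $\frac{960972906}{5} \approx 1.9219 \cdot 10^{8}$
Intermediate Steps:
$w = -6$ ($w = -15 + 9 = -6$)
$d{\left(m,q \right)} = - \frac{1}{5}$ ($d{\left(m,q \right)} = \frac{1}{\frac{q}{q} - 6} = \frac{1}{1 - 6} = \frac{1}{-5} = - \frac{1}{5}$)
$\left(24980 + d{\left(-118,152 \right)}\right) \left(13174 - 5480\right) = \left(24980 - \frac{1}{5}\right) \left(13174 - 5480\right) = \frac{124899}{5} \cdot 7694 = \frac{960972906}{5}$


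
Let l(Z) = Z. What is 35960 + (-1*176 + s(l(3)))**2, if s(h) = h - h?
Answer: 66936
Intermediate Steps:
s(h) = 0
35960 + (-1*176 + s(l(3)))**2 = 35960 + (-1*176 + 0)**2 = 35960 + (-176 + 0)**2 = 35960 + (-176)**2 = 35960 + 30976 = 66936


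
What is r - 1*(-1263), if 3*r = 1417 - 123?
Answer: 5083/3 ≈ 1694.3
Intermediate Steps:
r = 1294/3 (r = (1417 - 123)/3 = (1/3)*1294 = 1294/3 ≈ 431.33)
r - 1*(-1263) = 1294/3 - 1*(-1263) = 1294/3 + 1263 = 5083/3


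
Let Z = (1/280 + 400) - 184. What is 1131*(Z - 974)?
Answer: -240042309/280 ≈ -8.5729e+5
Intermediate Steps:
Z = 60481/280 (Z = (1/280 + 400) - 184 = 112001/280 - 184 = 60481/280 ≈ 216.00)
1131*(Z - 974) = 1131*(60481/280 - 974) = 1131*(-212239/280) = -240042309/280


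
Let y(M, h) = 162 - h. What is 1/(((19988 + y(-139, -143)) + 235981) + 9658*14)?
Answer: 1/391486 ≈ 2.5544e-6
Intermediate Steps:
1/(((19988 + y(-139, -143)) + 235981) + 9658*14) = 1/(((19988 + (162 - 1*(-143))) + 235981) + 9658*14) = 1/(((19988 + (162 + 143)) + 235981) + 135212) = 1/(((19988 + 305) + 235981) + 135212) = 1/((20293 + 235981) + 135212) = 1/(256274 + 135212) = 1/391486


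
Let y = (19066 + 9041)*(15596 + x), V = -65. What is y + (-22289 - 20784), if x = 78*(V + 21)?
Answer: 341850475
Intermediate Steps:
x = -3432 (x = 78*(-65 + 21) = 78*(-44) = -3432)
y = 341893548 (y = (19066 + 9041)*(15596 - 3432) = 28107*12164 = 341893548)
y + (-22289 - 20784) = 341893548 + (-22289 - 20784) = 341893548 - 43073 = 341850475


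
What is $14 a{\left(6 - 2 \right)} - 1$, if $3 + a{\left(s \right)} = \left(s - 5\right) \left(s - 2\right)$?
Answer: $-71$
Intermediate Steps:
$a{\left(s \right)} = -3 + \left(-5 + s\right) \left(-2 + s\right)$ ($a{\left(s \right)} = -3 + \left(s - 5\right) \left(s - 2\right) = -3 + \left(-5 + s\right) \left(-2 + s\right)$)
$14 a{\left(6 - 2 \right)} - 1 = 14 \left(7 + \left(6 - 2\right)^{2} - 7 \left(6 - 2\right)\right) - 1 = 14 \left(7 + 4^{2} - 28\right) - 1 = 14 \left(7 + 16 - 28\right) - 1 = 14 \left(-5\right) - 1 = -70 - 1 = -71$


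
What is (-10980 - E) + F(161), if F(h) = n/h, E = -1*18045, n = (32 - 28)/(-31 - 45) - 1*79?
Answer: 21610333/3059 ≈ 7064.5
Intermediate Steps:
n = -1502/19 (n = 4/(-76) - 79 = 4*(-1/76) - 79 = -1/19 - 79 = -1502/19 ≈ -79.053)
E = -18045
F(h) = -1502/(19*h)
(-10980 - E) + F(161) = (-10980 - 1*(-18045)) - 1502/19/161 = (-10980 + 18045) - 1502/19*1/161 = 7065 - 1502/3059 = 21610333/3059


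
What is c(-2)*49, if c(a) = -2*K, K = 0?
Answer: 0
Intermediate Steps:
c(a) = 0 (c(a) = -2*0 = 0)
c(-2)*49 = 0*49 = 0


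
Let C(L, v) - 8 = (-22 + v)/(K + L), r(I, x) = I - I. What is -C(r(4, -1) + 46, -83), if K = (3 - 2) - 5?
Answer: -11/2 ≈ -5.5000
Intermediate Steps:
r(I, x) = 0
K = -4 (K = 1 - 5 = -4)
C(L, v) = 8 + (-22 + v)/(-4 + L)
-C(r(4, -1) + 46, -83) = -(-54 - 83 + 8*(0 + 46))/(-4 + (0 + 46)) = -(-54 - 83 + 8*46)/(-4 + 46) = -(-54 - 83 + 368)/42 = -231/42 = -1*11/2 = -11/2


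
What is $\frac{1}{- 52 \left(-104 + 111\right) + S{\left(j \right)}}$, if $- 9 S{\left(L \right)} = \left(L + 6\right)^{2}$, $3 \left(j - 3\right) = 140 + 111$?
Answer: $- \frac{81}{106768} \approx -0.00075865$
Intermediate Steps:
$j = \frac{260}{3}$ ($j = 3 + \frac{140 + 111}{3} = 3 + \frac{1}{3} \cdot 251 = 3 + \frac{251}{3} = \frac{260}{3} \approx 86.667$)
$S{\left(L \right)} = - \frac{\left(6 + L\right)^{2}}{9}$ ($S{\left(L \right)} = - \frac{\left(L + 6\right)^{2}}{9} = - \frac{\left(6 + L\right)^{2}}{9}$)
$\frac{1}{- 52 \left(-104 + 111\right) + S{\left(j \right)}} = \frac{1}{- 52 \left(-104 + 111\right) - \frac{\left(6 + \frac{260}{3}\right)^{2}}{9}} = \frac{1}{\left(-52\right) 7 - \frac{\left(\frac{278}{3}\right)^{2}}{9}} = \frac{1}{-364 - \frac{77284}{81}} = \frac{1}{- \frac{106768}{81}} = - \frac{81}{106768}$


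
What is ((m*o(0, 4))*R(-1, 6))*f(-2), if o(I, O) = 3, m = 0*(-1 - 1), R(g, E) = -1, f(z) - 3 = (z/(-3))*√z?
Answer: 0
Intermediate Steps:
f(z) = 3 - z^(3/2)/3 (f(z) = 3 + (z/(-3))*√z = 3 + (z*(-⅓))*√z = 3 + (-z/3)*√z = 3 - z^(3/2)/3)
m = 0 (m = 0*(-2) = 0)
((m*o(0, 4))*R(-1, 6))*f(-2) = ((0*3)*(-1))*(3 - (-2)*I*√2/3) = (0*(-1))*(3 - (-2)*I*√2/3) = 0*(3 + 2*I*√2/3) = 0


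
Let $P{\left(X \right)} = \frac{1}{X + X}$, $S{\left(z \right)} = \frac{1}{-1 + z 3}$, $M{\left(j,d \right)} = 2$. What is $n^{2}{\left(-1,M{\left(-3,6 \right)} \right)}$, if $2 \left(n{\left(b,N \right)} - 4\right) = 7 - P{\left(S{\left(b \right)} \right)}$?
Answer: $\frac{289}{4} \approx 72.25$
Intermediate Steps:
$S{\left(z \right)} = \frac{1}{-1 + 3 z}$
$P{\left(X \right)} = \frac{1}{2 X}$
$n{\left(b,N \right)} = \frac{31}{4} - \frac{3 b}{4}$ ($n{\left(b,N \right)} = 4 + \frac{7 - \frac{1}{2 \frac{1}{-1 + 3 b}}}{2} = 4 + \frac{7 - \frac{-1 + 3 b}{2}}{2} = 4 + \frac{7 - \left(- \frac{1}{2} + \frac{3 b}{2}\right)}{2} = 4 + \frac{\frac{15}{2} - \frac{3 b}{2}}{2} = 4 - \left(- \frac{15}{4} + \frac{3 b}{4}\right) = \frac{31}{4} - \frac{3 b}{4}$)
$n^{2}{\left(-1,M{\left(-3,6 \right)} \right)} = \left(\frac{31}{4} - - \frac{3}{4}\right)^{2} = \left(\frac{31}{4} + \frac{3}{4}\right)^{2} = \left(\frac{17}{2}\right)^{2} = \frac{289}{4}$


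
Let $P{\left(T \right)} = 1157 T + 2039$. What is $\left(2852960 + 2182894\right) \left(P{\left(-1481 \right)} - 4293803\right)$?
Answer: $-30241718344974$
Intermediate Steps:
$P{\left(T \right)} = 2039 + 1157 T$
$\left(2852960 + 2182894\right) \left(P{\left(-1481 \right)} - 4293803\right) = \left(2852960 + 2182894\right) \left(\left(2039 + 1157 \left(-1481\right)\right) - 4293803\right) = 5035854 \left(\left(2039 - 1713517\right) - 4293803\right) = 5035854 \left(-1711478 - 4293803\right) = 5035854 \left(-6005281\right) = -30241718344974$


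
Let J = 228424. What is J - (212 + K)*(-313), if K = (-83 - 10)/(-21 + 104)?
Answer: 24437631/83 ≈ 2.9443e+5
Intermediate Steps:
K = -93/83 ≈ -1.1205
J - (212 + K)*(-313) = 228424 - (212 - 93/83)*(-313) = 228424 - 17503*(-313)/83 = 228424 - 1*(-5478439/83) = 228424 + 5478439/83 = 24437631/83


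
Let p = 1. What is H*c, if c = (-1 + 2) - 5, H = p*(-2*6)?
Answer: 48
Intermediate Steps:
H = -12 (H = 1*(-2*6) = 1*(-12) = -12)
c = -4 (c = 1 - 5 = -4)
H*c = -12*(-4) = 48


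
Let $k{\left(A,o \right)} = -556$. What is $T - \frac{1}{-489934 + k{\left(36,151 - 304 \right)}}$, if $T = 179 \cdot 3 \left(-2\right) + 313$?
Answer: $- \frac{373262889}{490490} \approx -761.0$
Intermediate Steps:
$T = -761$ ($T = 179 \left(-6\right) + 313 = -1074 + 313 = -761$)
$T - \frac{1}{-489934 + k{\left(36,151 - 304 \right)}} = -761 - \frac{1}{-489934 - 556} = -761 - \frac{1}{-490490} = -761 - - \frac{1}{490490} = -761 + \frac{1}{490490} = - \frac{373262889}{490490}$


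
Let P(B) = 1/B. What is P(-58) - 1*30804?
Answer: -1786633/58 ≈ -30804.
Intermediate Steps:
P(-58) - 1*30804 = 1/(-58) - 1*30804 = -1/58 - 30804 = -1786633/58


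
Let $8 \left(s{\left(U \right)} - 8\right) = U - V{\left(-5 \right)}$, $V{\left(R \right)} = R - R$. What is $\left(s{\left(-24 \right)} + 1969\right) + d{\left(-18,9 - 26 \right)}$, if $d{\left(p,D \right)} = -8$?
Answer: $1966$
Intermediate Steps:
$V{\left(R \right)} = 0$
$s{\left(U \right)} = 8 + \frac{U}{8}$ ($s{\left(U \right)} = 8 + \frac{U - 0}{8} = 8 + \frac{U + 0}{8} = 8 + \frac{U}{8}$)
$\left(s{\left(-24 \right)} + 1969\right) + d{\left(-18,9 - 26 \right)} = \left(\left(8 + \frac{1}{8} \left(-24\right)\right) + 1969\right) - 8 = \left(\left(8 - 3\right) + 1969\right) - 8 = \left(5 + 1969\right) - 8 = 1974 - 8 = 1966$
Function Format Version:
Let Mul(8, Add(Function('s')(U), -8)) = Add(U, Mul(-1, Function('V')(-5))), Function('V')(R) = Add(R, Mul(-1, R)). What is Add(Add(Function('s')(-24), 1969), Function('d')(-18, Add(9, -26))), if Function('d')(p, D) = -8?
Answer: 1966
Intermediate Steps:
Function('V')(R) = 0
Function('s')(U) = Add(8, Mul(Rational(1, 8), U)) (Function('s')(U) = Add(8, Mul(Rational(1, 8), Add(U, Mul(-1, 0)))) = Add(8, Mul(Rational(1, 8), Add(U, 0))) = Add(8, Mul(Rational(1, 8), U)))
Add(Add(Function('s')(-24), 1969), Function('d')(-18, Add(9, -26))) = Add(Add(Add(8, Mul(Rational(1, 8), -24)), 1969), -8) = Add(Add(Add(8, -3), 1969), -8) = Add(Add(5, 1969), -8) = Add(1974, -8) = 1966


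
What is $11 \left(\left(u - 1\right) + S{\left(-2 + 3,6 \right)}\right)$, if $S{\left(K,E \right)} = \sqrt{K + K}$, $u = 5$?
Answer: $44 + 11 \sqrt{2} \approx 59.556$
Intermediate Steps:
$S{\left(K,E \right)} = \sqrt{2} \sqrt{K}$ ($S{\left(K,E \right)} = \sqrt{2 K} = \sqrt{2} \sqrt{K}$)
$11 \left(\left(u - 1\right) + S{\left(-2 + 3,6 \right)}\right) = 11 \left(\left(5 - 1\right) + \sqrt{2} \sqrt{-2 + 3}\right) = 11 \left(\left(5 - 1\right) + \sqrt{2} \sqrt{1}\right) = 11 \left(4 + \sqrt{2} \cdot 1\right) = 11 \left(4 + \sqrt{2}\right) = 44 + 11 \sqrt{2}$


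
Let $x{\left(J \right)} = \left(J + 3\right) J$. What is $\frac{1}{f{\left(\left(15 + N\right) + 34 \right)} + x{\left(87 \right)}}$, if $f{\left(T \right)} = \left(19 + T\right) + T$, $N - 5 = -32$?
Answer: $\frac{1}{7893} \approx 0.00012669$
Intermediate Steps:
$x{\left(J \right)} = J \left(3 + J\right)$ ($x{\left(J \right)} = \left(3 + J\right) J = J \left(3 + J\right)$)
$N = -27$ ($N = 5 - 32 = -27$)
$f{\left(T \right)} = 19 + 2 T$
$\frac{1}{f{\left(\left(15 + N\right) + 34 \right)} + x{\left(87 \right)}} = \frac{1}{\left(19 + 2 \left(\left(15 - 27\right) + 34\right)\right) + 87 \left(3 + 87\right)} = \frac{1}{\left(19 + 2 \left(-12 + 34\right)\right) + 87 \cdot 90} = \frac{1}{\left(19 + 2 \cdot 22\right) + 7830} = \frac{1}{\left(19 + 44\right) + 7830} = \frac{1}{63 + 7830} = \frac{1}{7893}$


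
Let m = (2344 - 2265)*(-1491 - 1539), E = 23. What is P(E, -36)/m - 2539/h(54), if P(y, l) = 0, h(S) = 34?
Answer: -2539/34 ≈ -74.677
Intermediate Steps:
m = -239370 (m = 79*(-3030) = -239370)
P(E, -36)/m - 2539/h(54) = 0/(-239370) - 2539/34 = 0*(-1/239370) - 2539*1/34 = 0 - 2539/34 = -2539/34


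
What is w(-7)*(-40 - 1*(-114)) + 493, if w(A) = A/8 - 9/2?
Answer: 381/4 ≈ 95.250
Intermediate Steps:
w(A) = -9/2 + A/8 (w(A) = A*(⅛) - 9*½ = A/8 - 9/2 = -9/2 + A/8)
w(-7)*(-40 - 1*(-114)) + 493 = (-9/2 + (⅛)*(-7))*(-40 - 1*(-114)) + 493 = (-9/2 - 7/8)*(-40 + 114) + 493 = -43/8*74 + 493 = -1591/4 + 493 = 381/4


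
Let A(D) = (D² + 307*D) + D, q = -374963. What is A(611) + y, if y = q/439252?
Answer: 246643576305/439252 ≈ 5.6151e+5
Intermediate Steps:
y = -374963/439252 ≈ -0.85364
A(D) = D² + 308*D
A(611) + y = 611*(308 + 611) - 374963/439252 = 611*919 - 374963/439252 = 561509 - 374963/439252 = 246643576305/439252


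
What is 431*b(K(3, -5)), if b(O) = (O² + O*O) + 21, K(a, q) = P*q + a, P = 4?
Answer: 258169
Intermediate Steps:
K(a, q) = a + 4*q (K(a, q) = 4*q + a = a + 4*q)
b(O) = 21 + 2*O² (b(O) = (O² + O²) + 21 = 2*O² + 21 = 21 + 2*O²)
431*b(K(3, -5)) = 431*(21 + 2*(3 + 4*(-5))²) = 431*(21 + 2*(3 - 20)²) = 431*(21 + 2*(-17)²) = 431*(21 + 2*289) = 431*(21 + 578) = 431*599 = 258169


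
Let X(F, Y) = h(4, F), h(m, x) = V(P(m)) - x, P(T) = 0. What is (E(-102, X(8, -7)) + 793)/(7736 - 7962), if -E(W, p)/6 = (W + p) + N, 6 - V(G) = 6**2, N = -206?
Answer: -2869/226 ≈ -12.695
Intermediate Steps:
V(G) = -30 (V(G) = 6 - 1*6**2 = 6 - 1*36 = 6 - 36 = -30)
h(m, x) = -30 - x
X(F, Y) = -30 - F
E(W, p) = 1236 - 6*W - 6*p (E(W, p) = -6*((W + p) - 206) = -6*(-206 + W + p) = 1236 - 6*W - 6*p)
(E(-102, X(8, -7)) + 793)/(7736 - 7962) = ((1236 - 6*(-102) - 6*(-30 - 1*8)) + 793)/(7736 - 7962) = ((1236 + 612 - 6*(-30 - 8)) + 793)/(-226) = ((1236 + 612 - 6*(-38)) + 793)*(-1/226) = ((1236 + 612 + 228) + 793)*(-1/226) = (2076 + 793)*(-1/226) = 2869*(-1/226) = -2869/226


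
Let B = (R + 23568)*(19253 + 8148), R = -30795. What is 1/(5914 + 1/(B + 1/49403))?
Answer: 9783129214880/57857426176750917 ≈ 0.00016909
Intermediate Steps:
B = -198027027 (B = (-30795 + 23568)*(19253 + 8148) = -7227*27401 = -198027027)
1/(5914 + 1/(B + 1/49403)) = 1/(5914 + 1/(-198027027 + 1/49403)) = 1/(5914 + 1/(-9783129214880/49403)) = 1/(5914 - 49403/9783129214880) = 1/(57857426176750917/9783129214880) = 9783129214880/57857426176750917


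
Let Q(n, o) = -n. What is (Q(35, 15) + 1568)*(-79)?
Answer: -121107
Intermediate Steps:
(Q(35, 15) + 1568)*(-79) = (-1*35 + 1568)*(-79) = (-35 + 1568)*(-79) = 1533*(-79) = -121107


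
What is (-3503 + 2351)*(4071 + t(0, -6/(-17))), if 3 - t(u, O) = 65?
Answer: -4618368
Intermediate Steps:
t(u, O) = -62 (t(u, O) = 3 - 1*65 = 3 - 65 = -62)
(-3503 + 2351)*(4071 + t(0, -6/(-17))) = (-3503 + 2351)*(4071 - 62) = -1152*4009 = -4618368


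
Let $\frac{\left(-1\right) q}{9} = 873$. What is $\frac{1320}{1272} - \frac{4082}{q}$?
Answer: $\frac{648481}{416421} \approx 1.5573$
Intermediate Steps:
$q = -7857$ ($q = \left(-9\right) 873 = -7857$)
$\frac{1320}{1272} - \frac{4082}{q} = \frac{1320}{1272} - \frac{4082}{-7857} = 1320 \cdot \frac{1}{1272} - - \frac{4082}{7857} = \frac{55}{53} + \frac{4082}{7857} = \frac{648481}{416421}$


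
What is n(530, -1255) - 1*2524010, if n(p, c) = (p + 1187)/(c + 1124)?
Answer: -330647027/131 ≈ -2.5240e+6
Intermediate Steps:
n(p, c) = (1187 + p)/(1124 + c)
n(530, -1255) - 1*2524010 = (1187 + 530)/(1124 - 1255) - 1*2524010 = 1717/(-131) - 2524010 = -1/131*1717 - 2524010 = -1717/131 - 2524010 = -330647027/131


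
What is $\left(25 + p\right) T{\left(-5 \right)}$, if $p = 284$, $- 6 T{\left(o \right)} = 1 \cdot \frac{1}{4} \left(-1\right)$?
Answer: $\frac{103}{8} \approx 12.875$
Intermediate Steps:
$T{\left(o \right)} = \frac{1}{24}$ ($T{\left(o \right)} = - \frac{1 \cdot \frac{1}{4} \left(-1\right)}{6} = - \frac{\frac{1}{4} \left(-1\right)}{6} = \left(- \frac{1}{6}\right) \left(- \frac{1}{4}\right) = \frac{1}{24}$)
$\left(25 + p\right) T{\left(-5 \right)} = \left(25 + 284\right) \frac{1}{24} = 309 \cdot \frac{1}{24} = \frac{103}{8}$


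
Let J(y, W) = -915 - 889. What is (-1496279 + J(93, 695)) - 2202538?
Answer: -3700621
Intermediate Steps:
J(y, W) = -1804
(-1496279 + J(93, 695)) - 2202538 = (-1496279 - 1804) - 2202538 = -1498083 - 2202538 = -3700621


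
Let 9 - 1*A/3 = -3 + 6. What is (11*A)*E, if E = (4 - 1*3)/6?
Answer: 33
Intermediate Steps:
A = 18 (A = 27 - 3*(-3 + 6) = 27 - 3*3 = 27 - 9 = 18)
E = ⅙ (E = (4 - 3)*(⅙) = 1*(⅙) = ⅙ ≈ 0.16667)
(11*A)*E = (11*18)*(⅙) = 198*(⅙) = 33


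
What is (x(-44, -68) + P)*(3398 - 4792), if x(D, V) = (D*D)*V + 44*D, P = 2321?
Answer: 182980622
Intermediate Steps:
x(D, V) = 44*D + V*D² (x(D, V) = D²*V + 44*D = V*D² + 44*D = 44*D + V*D²)
(x(-44, -68) + P)*(3398 - 4792) = (-44*(44 - 44*(-68)) + 2321)*(3398 - 4792) = (-44*(44 + 2992) + 2321)*(-1394) = (-44*3036 + 2321)*(-1394) = (-133584 + 2321)*(-1394) = -131263*(-1394) = 182980622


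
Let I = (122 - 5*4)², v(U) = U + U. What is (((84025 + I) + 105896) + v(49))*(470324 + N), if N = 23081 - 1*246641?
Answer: 49457181172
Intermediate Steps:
v(U) = 2*U
N = -223560 (N = 23081 - 246641 = -223560)
I = 10404 (I = (122 - 20)² = 102² = 10404)
(((84025 + I) + 105896) + v(49))*(470324 + N) = (((84025 + 10404) + 105896) + 2*49)*(470324 - 223560) = ((94429 + 105896) + 98)*246764 = (200325 + 98)*246764 = 200423*246764 = 49457181172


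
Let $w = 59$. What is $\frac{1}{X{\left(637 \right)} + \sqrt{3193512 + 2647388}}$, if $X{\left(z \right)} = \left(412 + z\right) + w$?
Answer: $- \frac{277}{1153309} + \frac{5 \sqrt{58409}}{2306618} \approx 0.0002837$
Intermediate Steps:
$X{\left(z \right)} = 471 + z$ ($X{\left(z \right)} = \left(412 + z\right) + 59 = 471 + z$)
$\frac{1}{X{\left(637 \right)} + \sqrt{3193512 + 2647388}} = \frac{1}{\left(471 + 637\right) + \sqrt{3193512 + 2647388}} = \frac{1}{1108 + \sqrt{5840900}} = \frac{1}{1108 + 10 \sqrt{58409}}$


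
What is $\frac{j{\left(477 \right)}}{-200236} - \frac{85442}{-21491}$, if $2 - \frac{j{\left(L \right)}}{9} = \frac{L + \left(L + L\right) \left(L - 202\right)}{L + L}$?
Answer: $\frac{34322928817}{8606543752} \approx 3.988$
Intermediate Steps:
$j{\left(L \right)} = 18 - \frac{9 \left(L + 2 L \left(-202 + L\right)\right)}{2 L}$ ($j{\left(L \right)} = 18 - 9 \frac{L + \left(L + L\right) \left(L - 202\right)}{L + L} = 18 - 9 \frac{L + 2 L \left(-202 + L\right)}{2 L} = 18 - \frac{9 \left(L + 2 L \left(-202 + L\right)\right)}{2 L}$)
$\frac{j{\left(477 \right)}}{-200236} - \frac{85442}{-21491} = \frac{\frac{3663}{2} - 4293}{-200236} - \frac{85442}{-21491} = \left(\frac{3663}{2} - 4293\right) \left(- \frac{1}{200236}\right) - - \frac{85442}{21491} = \left(- \frac{4923}{2}\right) \left(- \frac{1}{200236}\right) + \frac{85442}{21491} = \frac{4923}{400472} + \frac{85442}{21491} = \frac{34322928817}{8606543752}$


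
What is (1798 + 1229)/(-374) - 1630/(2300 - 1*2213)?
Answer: -872969/32538 ≈ -26.829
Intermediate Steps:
(1798 + 1229)/(-374) - 1630/(2300 - 1*2213) = 3027*(-1/374) - 1630/(2300 - 2213) = -3027/374 - 1630/87 = -872969/32538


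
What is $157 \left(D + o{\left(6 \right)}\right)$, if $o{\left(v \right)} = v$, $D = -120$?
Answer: $-17898$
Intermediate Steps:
$157 \left(D + o{\left(6 \right)}\right) = 157 \left(-120 + 6\right) = 157 \left(-114\right) = -17898$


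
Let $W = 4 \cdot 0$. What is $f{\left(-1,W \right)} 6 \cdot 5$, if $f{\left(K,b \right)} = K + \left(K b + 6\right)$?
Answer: $150$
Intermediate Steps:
$W = 0$
$f{\left(K,b \right)} = 6 + K + K b$ ($f{\left(K,b \right)} = K + \left(6 + K b\right) = 6 + K + K b$)
$f{\left(-1,W \right)} 6 \cdot 5 = \left(6 - 1 - 0\right) 6 \cdot 5 = \left(6 - 1 + 0\right) 6 \cdot 5 = 5 \cdot 6 \cdot 5 = 30 \cdot 5 = 150$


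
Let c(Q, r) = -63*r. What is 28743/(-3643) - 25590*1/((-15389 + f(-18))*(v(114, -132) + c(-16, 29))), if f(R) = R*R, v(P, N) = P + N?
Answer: -53266850243/6750460785 ≈ -7.8908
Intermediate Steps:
v(P, N) = N + P
f(R) = R²
28743/(-3643) - 25590*1/((-15389 + f(-18))*(v(114, -132) + c(-16, 29))) = 28743/(-3643) - 25590*1/((-15389 + (-18)²)*((-132 + 114) - 63*29)) = 28743*(-1/3643) - 25590*1/((-15389 + 324)*(-18 - 1827)) = -28743/3643 - 25590/((-15065*(-1845))) = -28743/3643 - 25590/27794925 = -28743/3643 - 25590*1/27794925 = -28743/3643 - 1706/1852995 = -53266850243/6750460785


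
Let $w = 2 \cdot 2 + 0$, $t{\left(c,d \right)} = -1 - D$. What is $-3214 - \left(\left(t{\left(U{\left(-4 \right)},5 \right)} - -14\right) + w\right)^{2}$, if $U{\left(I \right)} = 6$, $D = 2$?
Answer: $-3439$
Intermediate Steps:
$t{\left(c,d \right)} = -3$ ($t{\left(c,d \right)} = -1 - 2 = -3$)
$w = 4$ ($w = 4 + 0 = 4$)
$-3214 - \left(\left(t{\left(U{\left(-4 \right)},5 \right)} - -14\right) + w\right)^{2} = -3214 - \left(\left(-3 - -14\right) + 4\right)^{2} = -3214 - \left(\left(-3 + 14\right) + 4\right)^{2} = -3214 - \left(11 + 4\right)^{2} = -3214 - 15^{2} = -3214 - 225 = -3439$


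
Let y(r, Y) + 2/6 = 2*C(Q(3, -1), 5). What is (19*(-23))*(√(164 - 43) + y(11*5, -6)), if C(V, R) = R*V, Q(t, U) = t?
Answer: -53314/3 ≈ -17771.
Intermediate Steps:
y(r, Y) = 89/3 (y(r, Y) = -⅓ + 2*(5*3) = -⅓ + 2*15 = -⅓ + 30 = 89/3)
(19*(-23))*(√(164 - 43) + y(11*5, -6)) = (19*(-23))*(√(164 - 43) + 89/3) = -437*(√121 + 89/3) = -437*(11 + 89/3) = -437*122/3 = -53314/3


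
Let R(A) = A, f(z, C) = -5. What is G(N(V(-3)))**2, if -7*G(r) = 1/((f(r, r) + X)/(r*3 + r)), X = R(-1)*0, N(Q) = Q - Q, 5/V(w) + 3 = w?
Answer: 0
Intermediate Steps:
V(w) = 5/(-3 + w)
N(Q) = 0
X = 0 (X = -1*0 = 0)
G(r) = 4*r/35 (G(r) = -(r*3 + r)/(-5 + 0)/7 = -(-4*r/5)/7 = -(-4)*r/35 = 4*r/35)
G(N(V(-3)))**2 = ((4/35)*0)**2 = 0**2 = 0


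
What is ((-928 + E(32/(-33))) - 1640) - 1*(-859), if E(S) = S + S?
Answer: -56461/33 ≈ -1710.9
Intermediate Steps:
E(S) = 2*S
((-928 + E(32/(-33))) - 1640) - 1*(-859) = ((-928 + 2*(32/(-33))) - 1640) - 1*(-859) = ((-928 + 2*(32*(-1/33))) - 1640) + 859 = ((-928 + 2*(-32/33)) - 1640) + 859 = ((-928 - 64/33) - 1640) + 859 = (-30688/33 - 1640) + 859 = -84808/33 + 859 = -56461/33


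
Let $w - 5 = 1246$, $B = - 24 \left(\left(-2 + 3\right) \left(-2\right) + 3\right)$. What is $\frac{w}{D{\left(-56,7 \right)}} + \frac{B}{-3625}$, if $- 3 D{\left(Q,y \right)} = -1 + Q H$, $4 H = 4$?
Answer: $\frac{4535331}{68875} \approx 65.849$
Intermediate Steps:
$B = -24$ ($B = - 24 \left(1 \left(-2\right) + 3\right) = - 24 \left(-2 + 3\right) = \left(-24\right) 1 = -24$)
$w = 1251$ ($w = 5 + 1246 = 1251$)
$H = 1$ ($H = \frac{1}{4} \cdot 4 = 1$)
$D{\left(Q,y \right)} = \frac{1}{3} - \frac{Q}{3}$ ($D{\left(Q,y \right)} = - \frac{-1 + Q 1}{3} = - \frac{-1 + Q}{3} = \frac{1}{3} - \frac{Q}{3}$)
$\frac{w}{D{\left(-56,7 \right)}} + \frac{B}{-3625} = \frac{1251}{\frac{1}{3} - - \frac{56}{3}} - \frac{24}{-3625} = \frac{1251}{\frac{1}{3} + \frac{56}{3}} - - \frac{24}{3625} = \frac{1251}{19} + \frac{24}{3625} = \frac{4535331}{68875}$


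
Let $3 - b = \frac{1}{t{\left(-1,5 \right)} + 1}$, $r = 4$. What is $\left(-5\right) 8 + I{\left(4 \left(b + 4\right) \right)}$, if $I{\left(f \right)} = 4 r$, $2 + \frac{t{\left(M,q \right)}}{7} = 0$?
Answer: $-24$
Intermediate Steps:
$t{\left(M,q \right)} = -14$ ($t{\left(M,q \right)} = -14 + 7 \cdot 0 = -14 + 0 = -14$)
$b = \frac{40}{13}$ ($b = 3 - \frac{1}{-14 + 1} = 3 - \frac{1}{-13} = 3 - - \frac{1}{13} = 3 + \frac{1}{13} = \frac{40}{13} \approx 3.0769$)
$I{\left(f \right)} = 16$ ($I{\left(f \right)} = 4 \cdot 4 = 16$)
$\left(-5\right) 8 + I{\left(4 \left(b + 4\right) \right)} = \left(-5\right) 8 + 16 = -40 + 16 = -24$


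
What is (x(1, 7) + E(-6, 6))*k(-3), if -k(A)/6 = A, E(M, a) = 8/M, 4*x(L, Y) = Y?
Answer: 15/2 ≈ 7.5000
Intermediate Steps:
x(L, Y) = Y/4
k(A) = -6*A
(x(1, 7) + E(-6, 6))*k(-3) = ((¼)*7 + 8/(-6))*(-6*(-3)) = (7/4 + 8*(-⅙))*18 = (7/4 - 4/3)*18 = (5/12)*18 = 15/2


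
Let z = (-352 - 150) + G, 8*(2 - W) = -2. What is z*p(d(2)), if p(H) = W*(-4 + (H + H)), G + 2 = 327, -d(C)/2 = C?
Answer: 4779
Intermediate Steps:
d(C) = -2*C
W = 9/4 (W = 2 - 1/8*(-2) = 2 + 1/4 = 9/4 ≈ 2.2500)
G = 325 (G = -2 + 327 = 325)
p(H) = -9 + 9*H/2 (p(H) = 9*(-4 + (H + H))/4 = 9*(-4 + 2*H)/4 = -9 + 9*H/2)
z = -177 (z = (-352 - 150) + 325 = -502 + 325 = -177)
z*p(d(2)) = -177*(-9 + 9*(-2*2)/2) = -177*(-9 + (9/2)*(-4)) = -177*(-9 - 18) = -177*(-27) = 4779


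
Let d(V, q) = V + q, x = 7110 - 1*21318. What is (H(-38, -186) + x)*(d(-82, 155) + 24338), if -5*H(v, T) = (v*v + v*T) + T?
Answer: -1937403426/5 ≈ -3.8748e+8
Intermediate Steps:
H(v, T) = -T/5 - v²/5 - T*v/5 (H(v, T) = -((v*v + v*T) + T)/5 = -((v² + T*v) + T)/5 = -(T + v² + T*v)/5 = -T/5 - v²/5 - T*v/5)
x = -14208 (x = 7110 - 21318 = -14208)
(H(-38, -186) + x)*(d(-82, 155) + 24338) = ((-⅕*(-186) - ⅕*(-38)² - ⅕*(-186)*(-38)) - 14208)*((-82 + 155) + 24338) = ((186/5 - ⅕*1444 - 7068/5) - 14208)*(73 + 24338) = ((186/5 - 1444/5 - 7068/5) - 14208)*24411 = (-8326/5 - 14208)*24411 = -79366/5*24411 = -1937403426/5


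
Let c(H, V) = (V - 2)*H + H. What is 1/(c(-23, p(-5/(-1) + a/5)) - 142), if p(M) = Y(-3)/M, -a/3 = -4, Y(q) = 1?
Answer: -37/4518 ≈ -0.0081895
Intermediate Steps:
a = 12 (a = -3*(-4) = 12)
p(M) = 1/M
c(H, V) = H + H*(-2 + V) (c(H, V) = (-2 + V)*H + H = H*(-2 + V) + H = H + H*(-2 + V))
1/(c(-23, p(-5/(-1) + a/5)) - 142) = 1/(-23*(-1 + 1/(-5/(-1) + 12/5)) - 142) = 1/(-23*(-1 + 1/(-5*(-1) + 12*(⅕))) - 142) = 1/(-23*(-1 + 1/(5 + 12/5)) - 142) = 1/(-23*(-1 + 1/(37/5)) - 142) = 1/(-23*(-1 + 5/37) - 142) = 1/(-23*(-32/37) - 142) = 1/(736/37 - 142) = 1/(-4518/37) = -37/4518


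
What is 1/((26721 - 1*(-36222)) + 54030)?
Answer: 1/116973 ≈ 8.5490e-6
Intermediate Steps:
1/((26721 - 1*(-36222)) + 54030) = 1/((26721 + 36222) + 54030) = 1/(62943 + 54030) = 1/116973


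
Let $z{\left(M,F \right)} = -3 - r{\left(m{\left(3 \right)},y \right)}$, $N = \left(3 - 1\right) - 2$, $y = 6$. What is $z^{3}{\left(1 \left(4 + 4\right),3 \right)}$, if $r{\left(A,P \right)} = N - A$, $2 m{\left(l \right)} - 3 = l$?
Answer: $0$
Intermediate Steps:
$m{\left(l \right)} = \frac{3}{2} + \frac{l}{2}$
$N = 0$ ($N = 2 - 2 = 0$)
$r{\left(A,P \right)} = - A$ ($r{\left(A,P \right)} = 0 - A = - A$)
$z{\left(M,F \right)} = 0$ ($z{\left(M,F \right)} = -3 - - (\frac{3}{2} + \frac{1}{2} \cdot 3) = -3 - - (\frac{3}{2} + \frac{3}{2}) = -3 - \left(-1\right) 3 = -3 - -3 = -3 + 3 = 0$)
$z^{3}{\left(1 \left(4 + 4\right),3 \right)} = 0^{3} = 0$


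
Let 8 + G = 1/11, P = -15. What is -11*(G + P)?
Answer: 252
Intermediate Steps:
G = -87/11 (G = -8 + 1/11 = -87/11 ≈ -7.9091)
-11*(G + P) = -11*(-87/11 - 15) = -11*(-252/11) = 252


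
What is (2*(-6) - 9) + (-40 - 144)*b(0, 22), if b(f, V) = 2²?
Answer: -757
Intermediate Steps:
b(f, V) = 4
(2*(-6) - 9) + (-40 - 144)*b(0, 22) = (2*(-6) - 9) + (-40 - 144)*4 = (-12 - 9) - 184*4 = -21 - 736 = -757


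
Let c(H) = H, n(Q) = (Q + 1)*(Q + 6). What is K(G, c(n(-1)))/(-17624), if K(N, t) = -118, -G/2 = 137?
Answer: 59/8812 ≈ 0.0066954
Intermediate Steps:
G = -274 (G = -2*137 = -274)
n(Q) = (1 + Q)*(6 + Q)
K(G, c(n(-1)))/(-17624) = -118/(-17624) = -118*(-1/17624) = 59/8812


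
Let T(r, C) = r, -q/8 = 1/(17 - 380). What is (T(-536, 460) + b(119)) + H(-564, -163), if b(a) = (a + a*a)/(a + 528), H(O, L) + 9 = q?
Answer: -122810429/234861 ≈ -522.91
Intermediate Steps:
q = 8/363 (q = -8/(17 - 380) = -8/(-363) = -8*(-1/363) = 8/363 ≈ 0.022039)
H(O, L) = -3259/363 (H(O, L) = -9 + 8/363 = -3259/363)
b(a) = (a + a²)/(528 + a)
(T(-536, 460) + b(119)) + H(-564, -163) = (-536 + 119*(1 + 119)/(528 + 119)) - 3259/363 = (-536 + 119*120/647) - 3259/363 = (-536 + 119*(1/647)*120) - 3259/363 = (-536 + 14280/647) - 3259/363 = -332512/647 - 3259/363 = -122810429/234861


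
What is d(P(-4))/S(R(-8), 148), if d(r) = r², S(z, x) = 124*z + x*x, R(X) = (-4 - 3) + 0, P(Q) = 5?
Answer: 25/21036 ≈ 0.0011884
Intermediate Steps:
R(X) = -7 (R(X) = -7 + 0 = -7)
S(z, x) = x² + 124*z (S(z, x) = 124*z + x² = x² + 124*z)
d(P(-4))/S(R(-8), 148) = 5²/(148² + 124*(-7)) = 25/(21904 - 868) = 25/21036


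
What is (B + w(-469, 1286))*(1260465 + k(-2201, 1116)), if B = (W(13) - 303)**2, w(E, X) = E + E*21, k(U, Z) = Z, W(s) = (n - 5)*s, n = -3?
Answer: 195962638311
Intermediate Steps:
W(s) = -8*s (W(s) = (-3 - 5)*s = -8*s)
w(E, X) = 22*E (w(E, X) = E + 21*E = 22*E)
B = 165649 (B = (-8*13 - 303)**2 = (-104 - 303)**2 = (-407)**2 = 165649)
(B + w(-469, 1286))*(1260465 + k(-2201, 1116)) = (165649 + 22*(-469))*(1260465 + 1116) = (165649 - 10318)*1261581 = 155331*1261581 = 195962638311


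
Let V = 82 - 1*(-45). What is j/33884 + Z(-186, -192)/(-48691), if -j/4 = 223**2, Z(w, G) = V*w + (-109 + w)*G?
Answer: -2701050217/412461461 ≈ -6.5486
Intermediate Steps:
V = 127 (V = 82 + 45 = 127)
Z(w, G) = 127*w + G*(-109 + w) (Z(w, G) = 127*w + (-109 + w)*G = 127*w + G*(-109 + w))
j = -198916 (j = -4*223**2 = -4*49729 = -198916)
j/33884 + Z(-186, -192)/(-48691) = -198916/33884 + (-109*(-192) + 127*(-186) - 192*(-186))/(-48691) = -198916*1/33884 + (20928 - 23622 + 35712)*(-1/48691) = -49729/8471 + 33018*(-1/48691) = -49729/8471 - 33018/48691 = -2701050217/412461461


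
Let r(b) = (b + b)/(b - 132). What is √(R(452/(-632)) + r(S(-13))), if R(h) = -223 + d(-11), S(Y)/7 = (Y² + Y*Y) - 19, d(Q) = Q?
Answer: 16*I*√33043/191 ≈ 15.227*I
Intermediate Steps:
S(Y) = -133 + 14*Y² (S(Y) = 7*((Y² + Y*Y) - 19) = 7*((Y² + Y²) - 19) = 7*(2*Y² - 19) = 7*(-19 + 2*Y²) = -133 + 14*Y²)
R(h) = -234 (R(h) = -223 - 11 = -234)
r(b) = 2*b/(-132 + b) (r(b) = (2*b)/(-132 + b) = 2*b/(-132 + b))
√(R(452/(-632)) + r(S(-13))) = √(-234 + 2*(-133 + 14*(-13)²)/(-132 + (-133 + 14*(-13)²))) = √(-234 + 2*(-133 + 14*169)/(-132 + (-133 + 14*169))) = √(-234 + 2*(-133 + 2366)/(-132 + (-133 + 2366))) = √(-234 + 2*2233/(-132 + 2233)) = √(-234 + 2*2233/2101) = √(-234 + 2*2233*(1/2101)) = √(-234 + 406/191) = √(-44288/191) = 16*I*√33043/191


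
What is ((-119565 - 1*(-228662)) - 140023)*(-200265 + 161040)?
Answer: 1213072350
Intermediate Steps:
((-119565 - 1*(-228662)) - 140023)*(-200265 + 161040) = ((-119565 + 228662) - 140023)*(-39225) = (109097 - 140023)*(-39225) = -30926*(-39225) = 1213072350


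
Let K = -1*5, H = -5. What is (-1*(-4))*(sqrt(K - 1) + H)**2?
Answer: 76 - 40*I*sqrt(6) ≈ 76.0 - 97.98*I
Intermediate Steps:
K = -5
(-1*(-4))*(sqrt(K - 1) + H)**2 = (-1*(-4))*(sqrt(-5 - 1) - 5)**2 = 4*(sqrt(-6) - 5)**2 = 4*(I*sqrt(6) - 5)**2 = 4*(-5 + I*sqrt(6))**2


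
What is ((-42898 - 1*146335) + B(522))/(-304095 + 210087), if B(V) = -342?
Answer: 189575/94008 ≈ 2.0166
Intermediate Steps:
((-42898 - 1*146335) + B(522))/(-304095 + 210087) = ((-42898 - 1*146335) - 342)/(-304095 + 210087) = ((-42898 - 146335) - 342)/(-94008) = (-189233 - 342)*(-1/94008) = -189575*(-1/94008) = 189575/94008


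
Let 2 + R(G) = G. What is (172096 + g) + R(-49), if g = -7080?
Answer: 164965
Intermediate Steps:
R(G) = -2 + G
(172096 + g) + R(-49) = (172096 - 7080) + (-2 - 49) = 165016 - 51 = 164965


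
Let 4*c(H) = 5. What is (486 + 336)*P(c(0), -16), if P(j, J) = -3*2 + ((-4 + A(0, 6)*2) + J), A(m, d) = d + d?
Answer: -1644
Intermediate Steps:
A(m, d) = 2*d
c(H) = 5/4 (c(H) = (¼)*5 = 5/4)
P(j, J) = 14 + J (P(j, J) = -3*2 + ((-4 + (2*6)*2) + J) = -6 + ((-4 + 12*2) + J) = -6 + ((-4 + 24) + J) = -6 + (20 + J) = 14 + J)
(486 + 336)*P(c(0), -16) = (486 + 336)*(14 - 16) = 822*(-2) = -1644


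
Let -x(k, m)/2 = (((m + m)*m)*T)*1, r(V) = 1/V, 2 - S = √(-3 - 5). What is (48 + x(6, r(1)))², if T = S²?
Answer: 2048 + 4096*I*√2 ≈ 2048.0 + 5792.6*I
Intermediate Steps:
S = 2 - 2*I*√2 (S = 2 - √(-3 - 5) = 2 - √(-8) = 2 - 2*I*√2 ≈ 2.0 - 2.8284*I)
T = (2 - 2*I*√2)² ≈ -4.0 - 11.314*I
x(k, m) = -16*m²*(1 - I*√2)² (x(k, m) = -2*((m + m)*m)*(4*(1 - I*√2)²) = -2*((2*m)*m)*(4*(1 - I*√2)²) = -2*(2*m²)*(4*(1 - I*√2)²) = -2*8*m²*(1 - I*√2)² = -16*m²*(1 - I*√2)²)
(48 + x(6, r(1)))² = (48 + (1/1)²*(16 + 32*I*√2))² = (48 + 1²*(16 + 32*I*√2))² = (48 + 1*(16 + 32*I*√2))² = (48 + (16 + 32*I*√2))² = (64 + 32*I*√2)²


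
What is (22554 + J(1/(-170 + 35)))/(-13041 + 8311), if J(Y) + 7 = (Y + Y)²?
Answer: -410919079/86204250 ≈ -4.7668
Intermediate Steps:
J(Y) = -7 + 4*Y² (J(Y) = -7 + (Y + Y)² = -7 + (2*Y)² = -7 + 4*Y²)
(22554 + J(1/(-170 + 35)))/(-13041 + 8311) = (22554 + (-7 + 4*(1/(-170 + 35))²))/(-13041 + 8311) = (22554 + (-7 + 4*(1/(-135))²))/(-4730) = (22554 + (-7 + 4*(-1/135)²))*(-1/4730) = (22554 + (-7 + 4*(1/18225)))*(-1/4730) = (22554 + (-7 + 4/18225))*(-1/4730) = (22554 - 127571/18225)*(-1/4730) = (410919079/18225)*(-1/4730) = -410919079/86204250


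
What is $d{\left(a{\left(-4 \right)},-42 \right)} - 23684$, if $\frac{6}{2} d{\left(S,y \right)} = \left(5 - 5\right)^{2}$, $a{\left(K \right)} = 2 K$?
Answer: $-23684$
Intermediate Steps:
$d{\left(S,y \right)} = 0$ ($d{\left(S,y \right)} = \frac{\left(5 - 5\right)^{2}}{3} = \frac{0^{2}}{3} = \frac{1}{3} \cdot 0 = 0$)
$d{\left(a{\left(-4 \right)},-42 \right)} - 23684 = 0 - 23684 = -23684$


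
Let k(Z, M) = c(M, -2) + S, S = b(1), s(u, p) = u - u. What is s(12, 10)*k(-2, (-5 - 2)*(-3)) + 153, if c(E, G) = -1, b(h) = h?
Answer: 153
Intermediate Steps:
s(u, p) = 0
S = 1
k(Z, M) = 0 (k(Z, M) = -1 + 1 = 0)
s(12, 10)*k(-2, (-5 - 2)*(-3)) + 153 = 0*0 + 153 = 0 + 153 = 153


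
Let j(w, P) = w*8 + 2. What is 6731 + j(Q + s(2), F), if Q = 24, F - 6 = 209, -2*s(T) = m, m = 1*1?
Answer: 6921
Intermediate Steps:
m = 1
s(T) = -½ (s(T) = -½*1 = -½)
F = 215 (F = 6 + 209 = 215)
j(w, P) = 2 + 8*w (j(w, P) = 8*w + 2 = 2 + 8*w)
6731 + j(Q + s(2), F) = 6731 + (2 + 8*(24 - ½)) = 6731 + (2 + 8*(47/2)) = 6731 + (2 + 188) = 6731 + 190 = 6921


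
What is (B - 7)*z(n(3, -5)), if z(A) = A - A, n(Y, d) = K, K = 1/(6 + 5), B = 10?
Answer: 0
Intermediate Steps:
K = 1/11 ≈ 0.090909
n(Y, d) = 1/11
z(A) = 0
(B - 7)*z(n(3, -5)) = (10 - 7)*0 = 3*0 = 0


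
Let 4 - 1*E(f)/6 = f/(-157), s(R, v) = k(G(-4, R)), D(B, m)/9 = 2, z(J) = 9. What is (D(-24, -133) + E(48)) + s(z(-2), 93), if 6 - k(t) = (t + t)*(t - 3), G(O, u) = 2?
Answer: 8452/157 ≈ 53.834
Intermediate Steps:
k(t) = 6 - 2*t*(-3 + t) (k(t) = 6 - (t + t)*(t - 3) = 6 - 2*t*(-3 + t))
D(B, m) = 18 (D(B, m) = 9*2 = 18)
s(R, v) = 10 (s(R, v) = 6 - 2*2² + 6*2 = 6 - 2*4 + 12 = 6 - 8 + 12 = 10)
E(f) = 24 + 6*f/157 (E(f) = 24 - 6*f/(-157) = 24 - 6*f*(-1)/157 = 24 - (-6)*f/157 = 24 + 6*f/157)
(D(-24, -133) + E(48)) + s(z(-2), 93) = (18 + (24 + (6/157)*48)) + 10 = (18 + (24 + 288/157)) + 10 = (18 + 4056/157) + 10 = 6882/157 + 10 = 8452/157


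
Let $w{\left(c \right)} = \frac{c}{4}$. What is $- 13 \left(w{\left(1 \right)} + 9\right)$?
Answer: $- \frac{481}{4} \approx -120.25$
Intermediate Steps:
$w{\left(c \right)} = \frac{c}{4}$ ($w{\left(c \right)} = c \frac{1}{4} = \frac{c}{4}$)
$- 13 \left(w{\left(1 \right)} + 9\right) = - 13 \left(\frac{1}{4} \cdot 1 + 9\right) = - 13 \left(\frac{1}{4} + 9\right) = \left(-13\right) \frac{37}{4} = - \frac{481}{4}$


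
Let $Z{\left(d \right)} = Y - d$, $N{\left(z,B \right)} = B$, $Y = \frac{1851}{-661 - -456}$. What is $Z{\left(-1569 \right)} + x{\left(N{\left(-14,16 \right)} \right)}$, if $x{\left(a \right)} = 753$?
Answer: $\frac{474159}{205} \approx 2313.0$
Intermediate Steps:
$Y = - \frac{1851}{205}$ ($Y = \frac{1851}{-661 + 456} = \frac{1851}{-205} = 1851 \left(- \frac{1}{205}\right) = - \frac{1851}{205} \approx -9.0293$)
$Z{\left(d \right)} = - \frac{1851}{205} - d$
$Z{\left(-1569 \right)} + x{\left(N{\left(-14,16 \right)} \right)} = \left(- \frac{1851}{205} - -1569\right) + 753 = \left(- \frac{1851}{205} + 1569\right) + 753 = \frac{319794}{205} + 753 = \frac{474159}{205}$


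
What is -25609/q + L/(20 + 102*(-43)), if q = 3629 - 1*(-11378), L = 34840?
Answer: -317326387/32760281 ≈ -9.6863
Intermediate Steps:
q = 15007 (q = 3629 + 11378 = 15007)
-25609/q + L/(20 + 102*(-43)) = -25609/15007 + 34840/(20 + 102*(-43)) = -25609*1/15007 + 34840/(20 - 4386) = -25609/15007 + 34840/(-4366) = -25609/15007 + 34840*(-1/4366) = -25609/15007 - 17420/2183 = -317326387/32760281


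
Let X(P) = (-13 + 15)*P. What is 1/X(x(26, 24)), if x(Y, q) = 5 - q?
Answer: -1/38 ≈ -0.026316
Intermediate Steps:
X(P) = 2*P
1/X(x(26, 24)) = 1/(2*(5 - 1*24)) = 1/(2*(5 - 24)) = 1/(2*(-19)) = 1/(-38) = -1/38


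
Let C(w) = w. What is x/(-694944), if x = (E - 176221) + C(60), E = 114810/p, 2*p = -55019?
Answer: 9692431679/38235123936 ≈ 0.25350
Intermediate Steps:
p = -55019/2 (p = (½)*(-55019) = -55019/2 ≈ -27510.)
E = -229620/55019 (E = 114810/(-55019/2) = 114810*(-2/55019) = -229620/55019 ≈ -4.1735)
x = -9692431679/55019 (x = (-229620/55019 - 176221) + 60 = -9695732819/55019 + 60 = -9692431679/55019 ≈ -1.7617e+5)
x/(-694944) = -9692431679/55019/(-694944) = -9692431679/55019*(-1/694944) = 9692431679/38235123936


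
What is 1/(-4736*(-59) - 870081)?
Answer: -1/590657 ≈ -1.6930e-6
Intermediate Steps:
1/(-4736*(-59) - 870081) = 1/(279424 - 870081) = 1/(-590657) = -1/590657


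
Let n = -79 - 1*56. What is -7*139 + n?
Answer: -1108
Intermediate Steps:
n = -135 (n = -79 - 56 = -135)
-7*139 + n = -7*139 - 135 = -973 - 135 = -1108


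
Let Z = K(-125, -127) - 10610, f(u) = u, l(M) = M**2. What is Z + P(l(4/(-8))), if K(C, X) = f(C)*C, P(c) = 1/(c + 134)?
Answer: 2693059/537 ≈ 5015.0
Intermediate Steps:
P(c) = 1/(134 + c)
K(C, X) = C**2 (K(C, X) = C*C = C**2)
Z = 5015 (Z = (-125)**2 - 10610 = 15625 - 10610 = 5015)
Z + P(l(4/(-8))) = 5015 + 1/(134 + (4/(-8))**2) = 5015 + 1/(134 + (4*(-1/8))**2) = 5015 + 1/(134 + (-1/2)**2) = 5015 + 1/(134 + 1/4) = 5015 + 1/(537/4) = 5015 + 4/537 = 2693059/537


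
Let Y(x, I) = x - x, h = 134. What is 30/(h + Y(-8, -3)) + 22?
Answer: 1489/67 ≈ 22.224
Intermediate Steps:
Y(x, I) = 0
30/(h + Y(-8, -3)) + 22 = 30/(134 + 0) + 22 = 30/134 + 22 = 30*(1/134) + 22 = 15/67 + 22 = 1489/67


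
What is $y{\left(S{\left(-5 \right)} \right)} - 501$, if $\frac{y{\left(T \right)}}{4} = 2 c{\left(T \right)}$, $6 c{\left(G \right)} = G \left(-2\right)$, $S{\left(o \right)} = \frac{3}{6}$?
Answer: $- \frac{1507}{3} \approx -502.33$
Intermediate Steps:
$S{\left(o \right)} = \frac{1}{2}$ ($S{\left(o \right)} = 3 \cdot \frac{1}{6} = \frac{1}{2}$)
$c{\left(G \right)} = - \frac{G}{3}$ ($c{\left(G \right)} = \frac{G \left(-2\right)}{6} = \frac{\left(-2\right) G}{6} = - \frac{G}{3}$)
$y{\left(T \right)} = - \frac{8 T}{3}$ ($y{\left(T \right)} = 4 \cdot 2 \left(- \frac{T}{3}\right) = 4 \left(- \frac{2 T}{3}\right) = - \frac{8 T}{3}$)
$y{\left(S{\left(-5 \right)} \right)} - 501 = \left(- \frac{8}{3}\right) \frac{1}{2} - 501 = - \frac{4}{3} - 501 = - \frac{1507}{3}$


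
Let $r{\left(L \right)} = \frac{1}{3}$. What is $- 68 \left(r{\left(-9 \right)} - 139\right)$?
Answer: $\frac{28288}{3} \approx 9429.3$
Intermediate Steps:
$r{\left(L \right)} = \frac{1}{3}$
$- 68 \left(r{\left(-9 \right)} - 139\right) = - 68 \left(\frac{1}{3} - 139\right) = \left(-68\right) \left(- \frac{416}{3}\right) = \frac{28288}{3}$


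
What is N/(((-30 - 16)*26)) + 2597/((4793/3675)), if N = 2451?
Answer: 11402846457/5732428 ≈ 1989.2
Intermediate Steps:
N/(((-30 - 16)*26)) + 2597/((4793/3675)) = 2451/(((-30 - 16)*26)) + 2597/((4793/3675)) = 2451/((-46*26)) + 2597/((4793*(1/3675))) = 2451/(-1196) + 2597/(4793/3675) = 2451*(-1/1196) + 2597*(3675/4793) = -2451/1196 + 9543975/4793 = 11402846457/5732428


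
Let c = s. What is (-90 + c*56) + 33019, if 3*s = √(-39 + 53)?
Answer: 32929 + 56*√14/3 ≈ 32999.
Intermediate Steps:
s = √14/3 (s = √(-39 + 53)/3 = √14/3 ≈ 1.2472)
c = √14/3 ≈ 1.2472
(-90 + c*56) + 33019 = (-90 + (√14/3)*56) + 33019 = (-90 + 56*√14/3) + 33019 = 32929 + 56*√14/3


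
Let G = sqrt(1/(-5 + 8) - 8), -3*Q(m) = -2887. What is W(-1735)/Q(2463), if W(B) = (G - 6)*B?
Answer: 31230/2887 - 1735*I*sqrt(69)/2887 ≈ 10.817 - 4.992*I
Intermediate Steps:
Q(m) = 2887/3 (Q(m) = -1/3*(-2887) = 2887/3)
G = I*sqrt(69)/3 (G = sqrt(1/3 - 8) = sqrt(-23/3) = I*sqrt(69)/3 ≈ 2.7689*I)
W(B) = B*(-6 + I*sqrt(69)/3) (W(B) = (I*sqrt(69)/3 - 6)*B = (-6 + I*sqrt(69)/3)*B = B*(-6 + I*sqrt(69)/3))
W(-1735)/Q(2463) = ((1/3)*(-1735)*(-18 + I*sqrt(69)))/(2887/3) = (10410 - 1735*I*sqrt(69)/3)*(3/2887) = 31230/2887 - 1735*I*sqrt(69)/2887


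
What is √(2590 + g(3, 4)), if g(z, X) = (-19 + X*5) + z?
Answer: √2594 ≈ 50.931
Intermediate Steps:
g(z, X) = -19 + z + 5*X (g(z, X) = (-19 + 5*X) + z = -19 + z + 5*X)
√(2590 + g(3, 4)) = √(2590 + (-19 + 3 + 5*4)) = √(2590 + (-19 + 3 + 20)) = √(2590 + 4) = √2594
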